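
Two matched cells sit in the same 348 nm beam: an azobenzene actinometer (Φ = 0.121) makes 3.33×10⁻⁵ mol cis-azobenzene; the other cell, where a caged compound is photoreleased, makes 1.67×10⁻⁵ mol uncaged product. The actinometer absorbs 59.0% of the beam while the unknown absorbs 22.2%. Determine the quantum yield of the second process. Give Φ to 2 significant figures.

Φ = 0.16

Photons absorbed by the actinometer: 3.33×10⁻⁵ / 0.121 = 2.752×10⁻⁴ mol.
Incident flux: 2.752×10⁻⁴ / 0.590 = 4.664×10⁻⁴ einstein.
Absorbed by unknown: 0.222 × 4.664×10⁻⁴ = 1.035×10⁻⁴ mol.
Φ(unknown) = 1.67×10⁻⁵ / 1.035×10⁻⁴ = 0.16.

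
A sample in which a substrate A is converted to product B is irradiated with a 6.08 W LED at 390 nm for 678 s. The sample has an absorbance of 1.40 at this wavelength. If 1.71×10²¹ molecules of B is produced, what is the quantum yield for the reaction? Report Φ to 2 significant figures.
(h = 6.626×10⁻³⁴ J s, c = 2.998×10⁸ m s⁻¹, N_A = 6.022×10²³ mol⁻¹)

Product: 1.71×10²¹ / 6.022×10²³ = 0.002840 mol.
Photon energy at 390 nm: hc/λ = (6.626×10⁻³⁴)(2.998×10⁸)/(390×10⁻⁹) = 5.094×10⁻¹⁹ J.
Energy delivered: (6.08 W)(678 s) = 4122 J.
Photons incident: 4122 / 5.094×10⁻¹⁹ = 8.092×10²¹, i.e. 8.092×10²¹/6.022×10²³ = 0.01344 mol.
Fraction absorbed: 1 − 10^(−1.40) = 0.9602.
Photons absorbed: 0.9602 × 0.01344 = 0.01291 mol.
Φ = 0.002840 mol / 0.01291 mol photons = 0.22.

Φ = 0.22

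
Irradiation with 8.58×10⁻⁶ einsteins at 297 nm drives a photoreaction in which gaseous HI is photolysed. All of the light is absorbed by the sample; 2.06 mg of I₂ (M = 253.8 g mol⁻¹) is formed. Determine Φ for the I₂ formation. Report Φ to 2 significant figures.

Product: 2.06 mg / 253.8 g mol⁻¹ = 8.117×10⁻⁶ mol.
Φ = 8.117×10⁻⁶ mol / 8.58×10⁻⁶ mol photons = 0.95.

Φ = 0.95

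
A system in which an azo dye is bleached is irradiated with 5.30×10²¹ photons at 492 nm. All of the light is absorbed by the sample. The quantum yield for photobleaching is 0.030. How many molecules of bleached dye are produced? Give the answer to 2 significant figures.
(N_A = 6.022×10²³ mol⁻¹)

1.6×10²⁰ molecules

Moles of photons: 5.30×10²¹ / 6.022×10²³ = 0.008801 mol.
Product: Φ × n_abs = 0.030 × 0.008801 = 2.640×10⁻⁴ mol.
As a count: 2.640×10⁻⁴ × 6.022×10²³ = 1.6×10²⁰.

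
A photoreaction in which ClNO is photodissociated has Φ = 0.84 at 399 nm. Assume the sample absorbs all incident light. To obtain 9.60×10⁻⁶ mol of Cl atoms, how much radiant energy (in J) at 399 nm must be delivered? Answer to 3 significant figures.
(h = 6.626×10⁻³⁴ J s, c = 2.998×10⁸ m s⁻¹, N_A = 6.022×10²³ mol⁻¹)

Photons that must be absorbed: 9.60×10⁻⁶ / 0.84 = 1.143×10⁻⁵ mol.
Photon energy: hc/λ = 4.979×10⁻¹⁹ J; per mole, 2.998×10⁵ J mol⁻¹.
Energy required: 1.143×10⁻⁵ × 2.998×10⁵ = 3.43 J.

3.43 J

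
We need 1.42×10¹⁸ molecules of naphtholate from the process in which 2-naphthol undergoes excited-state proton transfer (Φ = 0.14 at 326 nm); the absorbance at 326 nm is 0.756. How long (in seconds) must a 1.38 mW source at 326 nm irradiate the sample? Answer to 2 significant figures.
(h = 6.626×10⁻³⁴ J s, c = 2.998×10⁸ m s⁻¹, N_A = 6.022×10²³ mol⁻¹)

Product: 1.42×10¹⁸ / 6.022×10²³ = 2.358×10⁻⁶ mol.
Photons that must be absorbed: 2.358×10⁻⁶ / 0.14 = 1.684×10⁻⁵ mol.
Fraction absorbed: 1 − 10^(−0.756) = 0.8246.
Incident photons needed: 1.684×10⁻⁵ / 0.8246 = 2.042×10⁻⁵ mol.
Photon energy: hc/λ = 6.093×10⁻¹⁹ J; per mole, 3.669×10⁵ J mol⁻¹.
Energy required: 2.042×10⁻⁵ × 3.669×10⁵ = 7.492 J.
Time: 7.492 J / 0.00138 W = 5400 s.

t ≈ 5400 s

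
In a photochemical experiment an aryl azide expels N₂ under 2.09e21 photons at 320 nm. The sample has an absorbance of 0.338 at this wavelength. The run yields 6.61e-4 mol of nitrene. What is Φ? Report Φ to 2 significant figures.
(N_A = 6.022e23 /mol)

Moles of photons: 2.09e21 / 6.022e23 = 0.003471 mol.
Fraction absorbed: 1 − 10^(−0.338) = 0.5408.
Photons absorbed: 0.5408 × 0.003471 = 0.001877 mol.
Φ = 6.61e-4 mol / 0.001877 mol photons = 0.35.

Φ = 0.35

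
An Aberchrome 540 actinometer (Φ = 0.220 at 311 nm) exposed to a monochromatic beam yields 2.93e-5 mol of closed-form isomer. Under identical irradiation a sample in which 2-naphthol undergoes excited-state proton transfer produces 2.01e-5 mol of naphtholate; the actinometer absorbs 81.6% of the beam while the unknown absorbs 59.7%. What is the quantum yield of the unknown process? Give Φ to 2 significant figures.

Φ = 0.21

Photons absorbed by the actinometer: 2.93e-5 / 0.220 = 1.332e-4 mol.
Incident flux: 1.332e-4 / 0.816 = 1.632e-4 einstein.
Absorbed by unknown: 0.597 × 1.632e-4 = 9.743e-5 mol.
Φ(unknown) = 2.01e-5 / 9.743e-5 = 0.21.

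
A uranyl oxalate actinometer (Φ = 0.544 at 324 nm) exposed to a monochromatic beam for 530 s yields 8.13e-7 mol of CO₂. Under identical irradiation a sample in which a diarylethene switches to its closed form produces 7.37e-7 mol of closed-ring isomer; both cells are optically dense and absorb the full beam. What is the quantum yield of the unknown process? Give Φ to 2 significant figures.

Φ = 0.49

Photons absorbed by the actinometer: 8.13e-7 / 0.544 = 1.494e-6 mol.
Φ(unknown) = 7.37e-7 / 1.494e-6 = 0.49.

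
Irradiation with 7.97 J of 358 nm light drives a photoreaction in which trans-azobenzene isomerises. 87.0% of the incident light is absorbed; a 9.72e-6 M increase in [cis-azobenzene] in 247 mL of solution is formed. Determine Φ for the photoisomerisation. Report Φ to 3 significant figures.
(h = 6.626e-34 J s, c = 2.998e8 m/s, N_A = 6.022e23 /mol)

Product: (9.72e-6 M)(0.247 L) = 2.401e-6 mol.
Photon energy at 358 nm: hc/λ = (6.626e-34)(2.998e8)/(358e-9) = 5.549e-19 J.
Photons incident: 7.97 / 5.549e-19 = 1.436e19, i.e. 1.436e19/6.022e23 = 2.385e-5 mol.
Photons absorbed: 0.870 × 2.385e-5 = 2.075e-5 mol.
Φ = 2.401e-6 mol / 2.075e-5 mol photons = 0.116.

Φ = 0.116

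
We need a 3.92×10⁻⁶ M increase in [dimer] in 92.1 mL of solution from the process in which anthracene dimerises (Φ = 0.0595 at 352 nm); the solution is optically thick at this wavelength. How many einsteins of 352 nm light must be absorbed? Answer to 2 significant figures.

6.1×10⁻⁶ einstein

Product: (3.92×10⁻⁶ M)(0.0921 L) = 3.610×10⁻⁷ mol.
Photons that must be absorbed: 3.610×10⁻⁷ / 0.0595 = 6.067×10⁻⁶ mol.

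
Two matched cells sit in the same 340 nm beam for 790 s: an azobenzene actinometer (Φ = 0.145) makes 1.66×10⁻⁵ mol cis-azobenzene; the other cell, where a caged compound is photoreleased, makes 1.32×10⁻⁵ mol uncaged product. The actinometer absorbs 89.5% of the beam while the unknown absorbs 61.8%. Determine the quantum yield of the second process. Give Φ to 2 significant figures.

Φ = 0.17

Photons absorbed by the actinometer: 1.66×10⁻⁵ / 0.145 = 1.145×10⁻⁴ mol.
Incident flux: 1.145×10⁻⁴ / 0.895 = 1.279×10⁻⁴ einstein.
Absorbed by unknown: 0.618 × 1.279×10⁻⁴ = 7.904×10⁻⁵ mol.
Φ(unknown) = 1.32×10⁻⁵ / 7.904×10⁻⁵ = 0.17.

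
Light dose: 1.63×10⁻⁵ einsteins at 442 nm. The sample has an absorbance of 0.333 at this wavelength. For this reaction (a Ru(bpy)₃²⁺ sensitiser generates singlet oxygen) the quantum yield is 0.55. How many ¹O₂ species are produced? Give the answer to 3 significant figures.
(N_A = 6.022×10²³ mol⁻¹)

2.89×10¹⁸ species

Fraction absorbed: 1 − 10^(−0.333) = 0.5355.
Photons absorbed: 0.5355 × 1.63×10⁻⁵ = 8.729×10⁻⁶ mol.
Product: Φ × n_abs = 0.55 × 8.729×10⁻⁶ = 4.801×10⁻⁶ mol.
As a count: 4.801×10⁻⁶ × 6.022×10²³ = 2.89×10¹⁸.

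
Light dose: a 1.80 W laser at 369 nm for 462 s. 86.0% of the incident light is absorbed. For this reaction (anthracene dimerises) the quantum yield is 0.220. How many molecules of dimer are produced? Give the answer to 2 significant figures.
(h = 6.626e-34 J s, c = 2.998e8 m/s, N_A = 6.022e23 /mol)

2.9e20 molecules

Photon energy at 369 nm: hc/λ = (6.626e-34)(2.998e8)/(369e-9) = 5.383e-19 J.
Energy delivered: (1.80 W)(462 s) = 831.6 J.
Photons incident: 831.6 / 5.383e-19 = 1.545e21, i.e. 1.545e21/6.022e23 = 0.002566 mol.
Photons absorbed: 0.860 × 0.002566 = 0.002207 mol.
Product: Φ × n_abs = 0.220 × 0.002207 = 4.855e-4 mol.
As a count: 4.855e-4 × 6.022e23 = 2.9e20.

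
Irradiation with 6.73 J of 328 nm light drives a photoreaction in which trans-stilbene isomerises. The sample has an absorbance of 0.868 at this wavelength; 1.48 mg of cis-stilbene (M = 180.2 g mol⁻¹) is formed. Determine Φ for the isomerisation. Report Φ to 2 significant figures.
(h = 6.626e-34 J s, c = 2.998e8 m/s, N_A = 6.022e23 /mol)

Φ = 0.51

Product: 1.48 mg / 180.2 g mol⁻¹ = 8.213e-6 mol.
Photon energy at 328 nm: hc/λ = (6.626e-34)(2.998e8)/(328e-9) = 6.056e-19 J.
Photons incident: 6.73 / 6.056e-19 = 1.111e19, i.e. 1.111e19/6.022e23 = 1.845e-5 mol.
Fraction absorbed: 1 − 10^(−0.868) = 0.8645.
Photons absorbed: 0.8645 × 1.845e-5 = 1.595e-5 mol.
Φ = 8.213e-6 mol / 1.595e-5 mol photons = 0.51.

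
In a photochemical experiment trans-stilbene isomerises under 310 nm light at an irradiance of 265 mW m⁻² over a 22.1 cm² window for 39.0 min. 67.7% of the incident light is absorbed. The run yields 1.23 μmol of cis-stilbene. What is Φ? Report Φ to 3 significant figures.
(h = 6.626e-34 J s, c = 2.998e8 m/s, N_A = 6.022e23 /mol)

Product: 1.23 μmol = 1.23e-6 mol.
Photon energy at 310 nm: hc/λ = (6.626e-34)(2.998e8)/(310e-9) = 6.408e-19 J.
Energy delivered: (265 mW m⁻²)(22.1e-4 m²)(2340 s) = 1.370 J.
Photons incident: 1.370 / 6.408e-19 = 2.138e18, i.e. 2.138e18/6.022e23 = 3.550e-6 mol.
Photons absorbed: 0.677 × 3.550e-6 = 2.403e-6 mol.
Φ = 1.23e-6 mol / 2.403e-6 mol photons = 0.512.

Φ = 0.512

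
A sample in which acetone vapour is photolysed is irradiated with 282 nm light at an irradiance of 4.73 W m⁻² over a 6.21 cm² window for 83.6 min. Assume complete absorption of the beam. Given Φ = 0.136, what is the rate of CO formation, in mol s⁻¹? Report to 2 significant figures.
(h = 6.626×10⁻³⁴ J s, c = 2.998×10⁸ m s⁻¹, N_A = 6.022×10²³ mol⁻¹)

9.4×10⁻¹⁰ mol s⁻¹

Photon energy at 282 nm: hc/λ = (6.626×10⁻³⁴)(2.998×10⁸)/(282×10⁻⁹) = 7.044×10⁻¹⁹ J.
Energy delivered: (4.73 W m⁻²)(6.21×10⁻⁴ m²)(5016 s) = 14.73 J.
Photons incident: 14.73 / 7.044×10⁻¹⁹ = 2.091×10¹⁹, i.e. 2.091×10¹⁹/6.022×10²³ = 3.472×10⁻⁵ mol.
Product formed: 0.136 × 3.472×10⁻⁵ = 4.722×10⁻⁶ mol.
Rate: 4.722×10⁻⁶ / 5016 s = 9.4×10⁻¹⁰ mol s⁻¹.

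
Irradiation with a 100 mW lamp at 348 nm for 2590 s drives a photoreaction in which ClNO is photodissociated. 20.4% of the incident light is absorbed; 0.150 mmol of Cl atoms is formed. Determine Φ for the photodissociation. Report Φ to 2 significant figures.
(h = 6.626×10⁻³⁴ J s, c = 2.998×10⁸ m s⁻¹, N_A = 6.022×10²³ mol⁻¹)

Φ = 0.98

Product: 0.150 mmol = 1.50×10⁻⁴ mol.
Photon energy at 348 nm: hc/λ = (6.626×10⁻³⁴)(2.998×10⁸)/(348×10⁻⁹) = 5.708×10⁻¹⁹ J.
Energy delivered: (100 mW)(2590 s) = 259.0 J.
Photons incident: 259.0 / 5.708×10⁻¹⁹ = 4.537×10²⁰, i.e. 4.537×10²⁰/6.022×10²³ = 7.534×10⁻⁴ mol.
Photons absorbed: 0.204 × 7.534×10⁻⁴ = 1.537×10⁻⁴ mol.
Φ = 1.50×10⁻⁴ mol / 1.537×10⁻⁴ mol photons = 0.98.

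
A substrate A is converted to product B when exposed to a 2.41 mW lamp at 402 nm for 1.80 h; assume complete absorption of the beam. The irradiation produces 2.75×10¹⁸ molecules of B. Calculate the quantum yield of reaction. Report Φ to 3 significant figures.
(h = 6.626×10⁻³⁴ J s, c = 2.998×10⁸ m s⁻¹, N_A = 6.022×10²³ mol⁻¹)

Product: 2.75×10¹⁸ / 6.022×10²³ = 4.567×10⁻⁶ mol.
Photon energy at 402 nm: hc/λ = (6.626×10⁻³⁴)(2.998×10⁸)/(402×10⁻⁹) = 4.941×10⁻¹⁹ J.
Energy delivered: (2.41 mW)(6480 s) = 15.62 J.
Photons incident: 15.62 / 4.941×10⁻¹⁹ = 3.161×10¹⁹, i.e. 3.161×10¹⁹/6.022×10²³ = 5.249×10⁻⁵ mol.
Φ = 4.567×10⁻⁶ mol / 5.249×10⁻⁵ mol photons = 0.0870.

Φ = 0.0870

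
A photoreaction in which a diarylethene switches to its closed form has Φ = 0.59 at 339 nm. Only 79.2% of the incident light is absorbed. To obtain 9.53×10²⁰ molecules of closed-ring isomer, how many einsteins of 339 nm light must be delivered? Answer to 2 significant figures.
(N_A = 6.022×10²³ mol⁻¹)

Product: 9.53×10²⁰ / 6.022×10²³ = 0.001583 mol.
Photons that must be absorbed: 0.001583 / 0.59 = 0.002683 mol.
Incident photons needed: 0.002683 / 0.792 = 0.003388 mol.

0.0034 einstein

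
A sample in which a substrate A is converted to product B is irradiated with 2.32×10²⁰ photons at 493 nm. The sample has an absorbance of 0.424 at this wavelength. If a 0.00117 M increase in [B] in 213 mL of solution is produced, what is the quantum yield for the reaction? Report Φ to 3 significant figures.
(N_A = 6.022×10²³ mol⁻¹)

Φ = 1.04

Product: (0.00117 M)(0.213 L) = 2.492×10⁻⁴ mol.
Moles of photons: 2.32×10²⁰ / 6.022×10²³ = 3.853×10⁻⁴ mol.
Fraction absorbed: 1 − 10^(−0.424) = 0.6233.
Photons absorbed: 0.6233 × 3.853×10⁻⁴ = 2.402×10⁻⁴ mol.
Φ = 2.492×10⁻⁴ mol / 2.402×10⁻⁴ mol photons = 1.04.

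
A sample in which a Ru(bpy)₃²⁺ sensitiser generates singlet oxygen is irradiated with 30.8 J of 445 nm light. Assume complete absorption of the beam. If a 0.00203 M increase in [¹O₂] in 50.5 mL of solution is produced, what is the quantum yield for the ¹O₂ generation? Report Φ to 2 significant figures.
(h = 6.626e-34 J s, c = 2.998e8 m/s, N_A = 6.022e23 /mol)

Product: (0.00203 M)(0.0505 L) = 1.025e-4 mol.
Photon energy at 445 nm: hc/λ = (6.626e-34)(2.998e8)/(445e-9) = 4.464e-19 J.
Photons incident: 30.8 / 4.464e-19 = 6.900e19, i.e. 6.900e19/6.022e23 = 1.146e-4 mol.
Φ = 1.025e-4 mol / 1.146e-4 mol photons = 0.89.

Φ = 0.89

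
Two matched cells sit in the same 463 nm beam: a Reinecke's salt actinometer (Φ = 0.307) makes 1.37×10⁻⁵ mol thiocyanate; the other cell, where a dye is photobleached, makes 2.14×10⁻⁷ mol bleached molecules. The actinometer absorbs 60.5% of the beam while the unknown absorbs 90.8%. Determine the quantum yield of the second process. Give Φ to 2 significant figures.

Photons absorbed by the actinometer: 1.37×10⁻⁵ / 0.307 = 4.463×10⁻⁵ mol.
Incident flux: 4.463×10⁻⁵ / 0.605 = 7.377×10⁻⁵ einstein.
Absorbed by unknown: 0.908 × 7.377×10⁻⁵ = 6.698×10⁻⁵ mol.
Φ(unknown) = 2.14×10⁻⁷ / 6.698×10⁻⁵ = 0.0032.

Φ = 0.0032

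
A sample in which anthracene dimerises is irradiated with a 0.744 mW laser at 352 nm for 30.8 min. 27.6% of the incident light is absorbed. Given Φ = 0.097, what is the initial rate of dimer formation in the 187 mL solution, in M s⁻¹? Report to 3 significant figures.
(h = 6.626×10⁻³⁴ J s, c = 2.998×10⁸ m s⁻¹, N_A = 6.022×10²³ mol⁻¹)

3.13×10⁻¹⁰ M s⁻¹

Photon energy at 352 nm: hc/λ = (6.626×10⁻³⁴)(2.998×10⁸)/(352×10⁻⁹) = 5.643×10⁻¹⁹ J.
Energy delivered: (0.744 mW)(1848 s) = 1.375 J.
Photons incident: 1.375 / 5.643×10⁻¹⁹ = 2.437×10¹⁸, i.e. 2.437×10¹⁸/6.022×10²³ = 4.047×10⁻⁶ mol.
Photons absorbed: 0.276 × 4.047×10⁻⁶ = 1.117×10⁻⁶ mol.
Product formed: 0.097 × 1.117×10⁻⁶ = 1.083×10⁻⁷ mol.
Rate: 1.083×10⁻⁷ mol / (1848 s × 0.187 L) = 3.13×10⁻¹⁰ M s⁻¹.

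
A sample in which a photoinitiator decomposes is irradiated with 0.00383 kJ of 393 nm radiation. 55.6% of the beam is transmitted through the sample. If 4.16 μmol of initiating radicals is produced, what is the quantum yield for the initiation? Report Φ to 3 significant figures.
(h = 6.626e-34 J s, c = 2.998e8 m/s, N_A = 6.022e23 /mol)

Φ = 0.745

Product: 4.16 μmol = 4.16e-6 mol.
Photon energy at 393 nm: hc/λ = (6.626e-34)(2.998e8)/(393e-9) = 5.055e-19 J.
Incident energy: 0.00383 kJ = 3.83 J.
Photons incident: 3.83 / 5.055e-19 = 7.577e18, i.e. 7.577e18/6.022e23 = 1.258e-5 mol.
Fraction absorbed: 1 − 55.6/100 = 0.4440.
Photons absorbed: 0.4440 × 1.258e-5 = 5.586e-6 mol.
Φ = 4.16e-6 mol / 5.586e-6 mol photons = 0.745.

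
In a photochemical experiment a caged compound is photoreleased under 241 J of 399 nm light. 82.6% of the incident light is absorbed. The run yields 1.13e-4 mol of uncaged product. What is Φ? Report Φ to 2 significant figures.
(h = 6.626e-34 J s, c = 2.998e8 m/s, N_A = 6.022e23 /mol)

Photon energy at 399 nm: hc/λ = (6.626e-34)(2.998e8)/(399e-9) = 4.979e-19 J.
Photons incident: 241 / 4.979e-19 = 4.840e20, i.e. 4.840e20/6.022e23 = 8.037e-4 mol.
Photons absorbed: 0.826 × 8.037e-4 = 6.639e-4 mol.
Φ = 1.13e-4 mol / 6.639e-4 mol photons = 0.17.

Φ = 0.17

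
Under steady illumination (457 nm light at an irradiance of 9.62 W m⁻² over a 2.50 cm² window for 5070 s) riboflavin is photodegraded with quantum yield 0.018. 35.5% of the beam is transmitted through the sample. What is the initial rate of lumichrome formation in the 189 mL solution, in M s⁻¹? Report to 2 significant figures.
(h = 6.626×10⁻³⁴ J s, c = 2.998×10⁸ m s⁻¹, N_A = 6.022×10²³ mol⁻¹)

Photon energy at 457 nm: hc/λ = (6.626×10⁻³⁴)(2.998×10⁸)/(457×10⁻⁹) = 4.347×10⁻¹⁹ J.
Energy delivered: (9.62 W m⁻²)(2.50×10⁻⁴ m²)(5070 s) = 12.19 J.
Photons incident: 12.19 / 4.347×10⁻¹⁹ = 2.804×10¹⁹, i.e. 2.804×10¹⁹/6.022×10²³ = 4.656×10⁻⁵ mol.
Fraction absorbed: 1 − 35.5/100 = 0.6450.
Photons absorbed: 0.6450 × 4.656×10⁻⁵ = 3.003×10⁻⁵ mol.
Product formed: 0.018 × 3.003×10⁻⁵ = 5.405×10⁻⁷ mol.
Rate: 5.405×10⁻⁷ mol / (5070 s × 0.189 L) = 5.6×10⁻¹⁰ M s⁻¹.

5.6×10⁻¹⁰ M s⁻¹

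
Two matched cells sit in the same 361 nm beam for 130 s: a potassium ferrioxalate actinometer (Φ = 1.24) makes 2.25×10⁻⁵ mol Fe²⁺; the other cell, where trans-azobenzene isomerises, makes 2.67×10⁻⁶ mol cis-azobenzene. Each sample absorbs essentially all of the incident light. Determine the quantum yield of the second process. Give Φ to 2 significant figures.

Photons absorbed by the actinometer: 2.25×10⁻⁵ / 1.24 = 1.815×10⁻⁵ mol.
Φ(unknown) = 2.67×10⁻⁶ / 1.815×10⁻⁵ = 0.15.

Φ = 0.15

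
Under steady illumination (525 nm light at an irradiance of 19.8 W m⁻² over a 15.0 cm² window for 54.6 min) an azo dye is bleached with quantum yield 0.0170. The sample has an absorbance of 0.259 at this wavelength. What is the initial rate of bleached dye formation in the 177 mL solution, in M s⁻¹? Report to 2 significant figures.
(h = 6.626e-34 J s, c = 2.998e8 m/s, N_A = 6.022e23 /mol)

5.6e-9 M s⁻¹

Photon energy at 525 nm: hc/λ = (6.626e-34)(2.998e8)/(525e-9) = 3.784e-19 J.
Energy delivered: (19.8 W m⁻²)(15.0e-4 m²)(3276 s) = 97.30 J.
Photons incident: 97.30 / 3.784e-19 = 2.571e20, i.e. 2.571e20/6.022e23 = 4.269e-4 mol.
Fraction absorbed: 1 − 10^(−0.259) = 0.4492.
Photons absorbed: 0.4492 × 4.269e-4 = 1.918e-4 mol.
Product formed: 0.0170 × 1.918e-4 = 3.261e-6 mol.
Rate: 3.261e-6 mol / (3276 s × 0.177 L) = 5.6e-9 M s⁻¹.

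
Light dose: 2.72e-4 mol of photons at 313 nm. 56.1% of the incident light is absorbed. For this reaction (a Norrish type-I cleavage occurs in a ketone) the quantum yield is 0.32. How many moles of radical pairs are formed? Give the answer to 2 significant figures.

Photons absorbed: 0.561 × 2.72e-4 = 1.526e-4 mol.
Product: Φ × n_abs = 0.32 × 1.526e-4 = 4.883e-5 mol.

4.9e-5 mol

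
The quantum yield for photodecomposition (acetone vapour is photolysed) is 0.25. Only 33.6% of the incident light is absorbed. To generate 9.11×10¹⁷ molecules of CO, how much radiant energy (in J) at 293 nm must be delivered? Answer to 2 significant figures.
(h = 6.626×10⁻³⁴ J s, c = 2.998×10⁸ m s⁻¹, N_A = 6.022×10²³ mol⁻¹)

7.4 J

Product: 9.11×10¹⁷ / 6.022×10²³ = 1.513×10⁻⁶ mol.
Photons that must be absorbed: 1.513×10⁻⁶ / 0.25 = 6.052×10⁻⁶ mol.
Incident photons needed: 6.052×10⁻⁶ / 0.336 = 1.801×10⁻⁵ mol.
Photon energy: hc/λ = 6.780×10⁻¹⁹ J; per mole, 4.083×10⁵ J mol⁻¹.
Energy required: 1.801×10⁻⁵ × 4.083×10⁵ = 7.4 J.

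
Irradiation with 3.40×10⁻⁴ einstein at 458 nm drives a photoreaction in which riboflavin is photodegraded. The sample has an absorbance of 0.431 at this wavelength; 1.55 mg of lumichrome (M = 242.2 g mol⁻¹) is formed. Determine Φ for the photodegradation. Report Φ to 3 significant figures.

Product: 1.55 mg / 242.2 g mol⁻¹ = 6.400×10⁻⁶ mol.
Fraction absorbed: 1 − 10^(−0.431) = 0.6293.
Photons absorbed: 0.6293 × 3.40×10⁻⁴ = 2.140×10⁻⁴ mol.
Φ = 6.400×10⁻⁶ mol / 2.140×10⁻⁴ mol photons = 0.0299.

Φ = 0.0299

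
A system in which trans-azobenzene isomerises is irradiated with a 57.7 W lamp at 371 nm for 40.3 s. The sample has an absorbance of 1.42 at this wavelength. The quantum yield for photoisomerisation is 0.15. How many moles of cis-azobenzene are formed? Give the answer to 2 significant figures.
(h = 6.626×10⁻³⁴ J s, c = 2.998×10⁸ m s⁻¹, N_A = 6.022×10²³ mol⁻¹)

Photon energy at 371 nm: hc/λ = (6.626×10⁻³⁴)(2.998×10⁸)/(371×10⁻⁹) = 5.354×10⁻¹⁹ J.
Energy delivered: (57.7 W)(40.3 s) = 2325 J.
Photons incident: 2325 / 5.354×10⁻¹⁹ = 4.343×10²¹, i.e. 4.343×10²¹/6.022×10²³ = 0.007212 mol.
Fraction absorbed: 1 − 10^(−1.42) = 0.9620.
Photons absorbed: 0.9620 × 0.007212 = 0.006938 mol.
Product: Φ × n_abs = 0.15 × 0.006938 = 0.001041 mol.

0.0010 mol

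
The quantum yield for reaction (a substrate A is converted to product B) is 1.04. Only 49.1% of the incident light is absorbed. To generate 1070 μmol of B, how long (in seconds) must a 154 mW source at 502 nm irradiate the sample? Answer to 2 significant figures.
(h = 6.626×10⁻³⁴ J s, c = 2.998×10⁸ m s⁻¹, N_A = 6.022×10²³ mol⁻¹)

t ≈ 3200 s

Product: 1070 μmol = 0.00107 mol.
Photons that must be absorbed: 0.00107 / 1.04 = 0.001029 mol.
Incident photons needed: 0.001029 / 0.491 = 0.002096 mol.
Photon energy: hc/λ = 3.957×10⁻¹⁹ J; per mole, 2.383×10⁵ J mol⁻¹.
Energy required: 0.002096 × 2.383×10⁵ = 499.5 J.
Time: 499.5 J / 0.154 W = 3200 s.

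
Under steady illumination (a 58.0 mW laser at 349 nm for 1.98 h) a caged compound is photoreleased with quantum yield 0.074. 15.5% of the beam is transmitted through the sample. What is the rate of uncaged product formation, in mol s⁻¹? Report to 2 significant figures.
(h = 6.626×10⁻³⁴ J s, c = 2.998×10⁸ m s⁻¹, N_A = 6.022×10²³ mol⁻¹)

Photon energy at 349 nm: hc/λ = (6.626×10⁻³⁴)(2.998×10⁸)/(349×10⁻⁹) = 5.692×10⁻¹⁹ J.
Energy delivered: (58.0 mW)(7128 s) = 413.4 J.
Photons incident: 413.4 / 5.692×10⁻¹⁹ = 7.263×10²⁰, i.e. 7.263×10²⁰/6.022×10²³ = 0.001206 mol.
Fraction absorbed: 1 − 15.5/100 = 0.8450.
Photons absorbed: 0.8450 × 0.001206 = 0.001019 mol.
Product formed: 0.074 × 0.001019 = 7.541×10⁻⁵ mol.
Rate: 7.541×10⁻⁵ / 7128 s = 1.1×10⁻⁸ mol s⁻¹.

1.1×10⁻⁸ mol s⁻¹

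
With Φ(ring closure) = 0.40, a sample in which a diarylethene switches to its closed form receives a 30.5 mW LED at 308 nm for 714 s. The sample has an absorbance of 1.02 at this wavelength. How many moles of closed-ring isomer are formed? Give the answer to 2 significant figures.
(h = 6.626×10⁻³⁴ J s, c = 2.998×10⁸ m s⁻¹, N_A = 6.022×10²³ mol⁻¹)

2.0×10⁻⁵ mol

Photon energy at 308 nm: hc/λ = (6.626×10⁻³⁴)(2.998×10⁸)/(308×10⁻⁹) = 6.450×10⁻¹⁹ J.
Energy delivered: (30.5 mW)(714 s) = 21.78 J.
Photons incident: 21.78 / 6.450×10⁻¹⁹ = 3.377×10¹⁹, i.e. 3.377×10¹⁹/6.022×10²³ = 5.608×10⁻⁵ mol.
Fraction absorbed: 1 − 10^(−1.02) = 0.9045.
Photons absorbed: 0.9045 × 5.608×10⁻⁵ = 5.072×10⁻⁵ mol.
Product: Φ × n_abs = 0.40 × 5.072×10⁻⁵ = 2.029×10⁻⁵ mol.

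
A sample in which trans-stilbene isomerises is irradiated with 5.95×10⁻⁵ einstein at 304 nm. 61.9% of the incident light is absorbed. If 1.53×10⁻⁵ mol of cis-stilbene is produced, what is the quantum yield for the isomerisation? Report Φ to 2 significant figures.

Φ = 0.42

Photons absorbed: 0.619 × 5.95×10⁻⁵ = 3.683×10⁻⁵ mol.
Φ = 1.53×10⁻⁵ mol / 3.683×10⁻⁵ mol photons = 0.42.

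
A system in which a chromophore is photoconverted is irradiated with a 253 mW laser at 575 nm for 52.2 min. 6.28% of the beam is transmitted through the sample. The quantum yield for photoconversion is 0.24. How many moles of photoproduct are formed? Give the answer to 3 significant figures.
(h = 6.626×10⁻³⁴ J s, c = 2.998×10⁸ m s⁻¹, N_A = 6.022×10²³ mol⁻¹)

Photon energy at 575 nm: hc/λ = (6.626×10⁻³⁴)(2.998×10⁸)/(575×10⁻⁹) = 3.455×10⁻¹⁹ J.
Energy delivered: (253 mW)(3132 s) = 792.4 J.
Photons incident: 792.4 / 3.455×10⁻¹⁹ = 2.293×10²¹, i.e. 2.293×10²¹/6.022×10²³ = 0.003808 mol.
Fraction absorbed: 1 − 6.28/100 = 0.9372.
Photons absorbed: 0.9372 × 0.003808 = 0.003569 mol.
Product: Φ × n_abs = 0.24 × 0.003569 = 8.566×10⁻⁴ mol.

8.57×10⁻⁴ mol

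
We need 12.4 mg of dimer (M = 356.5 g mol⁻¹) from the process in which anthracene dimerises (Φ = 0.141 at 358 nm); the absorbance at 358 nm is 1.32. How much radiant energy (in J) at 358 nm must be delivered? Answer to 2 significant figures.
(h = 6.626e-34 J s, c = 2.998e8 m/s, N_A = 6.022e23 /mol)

87 J

Product: 12.4 mg / 356.5 g mol⁻¹ = 3.478e-5 mol.
Photons that must be absorbed: 3.478e-5 / 0.141 = 2.467e-4 mol.
Fraction absorbed: 1 − 10^(−1.32) = 0.9521.
Incident photons needed: 2.467e-4 / 0.9521 = 2.591e-4 mol.
Photon energy: hc/λ = 5.549e-19 J; per mole, 3.342e5 J mol⁻¹.
Energy required: 2.591e-4 × 3.342e5 = 87 J.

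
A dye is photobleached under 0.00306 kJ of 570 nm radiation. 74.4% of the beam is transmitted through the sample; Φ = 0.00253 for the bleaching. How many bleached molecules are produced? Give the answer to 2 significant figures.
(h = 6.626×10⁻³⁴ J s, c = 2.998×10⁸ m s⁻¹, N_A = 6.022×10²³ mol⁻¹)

Photon energy at 570 nm: hc/λ = (6.626×10⁻³⁴)(2.998×10⁸)/(570×10⁻⁹) = 3.485×10⁻¹⁹ J.
Incident energy: 0.00306 kJ = 3.06 J.
Photons incident: 3.06 / 3.485×10⁻¹⁹ = 8.780×10¹⁸, i.e. 8.780×10¹⁸/6.022×10²³ = 1.458×10⁻⁵ mol.
Fraction absorbed: 1 − 74.4/100 = 0.2560.
Photons absorbed: 0.2560 × 1.458×10⁻⁵ = 3.732×10⁻⁶ mol.
Product: Φ × n_abs = 0.00253 × 3.732×10⁻⁶ = 9.442×10⁻⁹ mol.
As a count: 9.442×10⁻⁹ × 6.022×10²³ = 5.7×10¹⁵.

5.7×10¹⁵ bleached molecules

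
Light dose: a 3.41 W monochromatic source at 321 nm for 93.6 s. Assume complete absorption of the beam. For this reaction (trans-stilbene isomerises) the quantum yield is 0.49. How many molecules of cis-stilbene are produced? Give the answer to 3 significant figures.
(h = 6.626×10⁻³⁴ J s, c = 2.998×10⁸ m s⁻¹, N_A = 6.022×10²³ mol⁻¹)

Photon energy at 321 nm: hc/λ = (6.626×10⁻³⁴)(2.998×10⁸)/(321×10⁻⁹) = 6.188×10⁻¹⁹ J.
Energy delivered: (3.41 W)(93.6 s) = 319.2 J.
Photons incident: 319.2 / 6.188×10⁻¹⁹ = 5.158×10²⁰, i.e. 5.158×10²⁰/6.022×10²³ = 8.565×10⁻⁴ mol.
Product: Φ × n_abs = 0.49 × 8.565×10⁻⁴ = 4.197×10⁻⁴ mol.
As a count: 4.197×10⁻⁴ × 6.022×10²³ = 2.53×10²⁰.

2.53×10²⁰ molecules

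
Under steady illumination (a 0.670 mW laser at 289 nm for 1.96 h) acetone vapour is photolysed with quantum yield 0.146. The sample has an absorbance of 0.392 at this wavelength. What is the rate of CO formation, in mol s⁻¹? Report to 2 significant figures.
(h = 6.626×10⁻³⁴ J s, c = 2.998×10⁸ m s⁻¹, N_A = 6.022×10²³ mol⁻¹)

Photon energy at 289 nm: hc/λ = (6.626×10⁻³⁴)(2.998×10⁸)/(289×10⁻⁹) = 6.874×10⁻¹⁹ J.
Energy delivered: (0.670 mW)(7056 s) = 4.728 J.
Photons incident: 4.728 / 6.874×10⁻¹⁹ = 6.878×10¹⁸, i.e. 6.878×10¹⁸/6.022×10²³ = 1.142×10⁻⁵ mol.
Fraction absorbed: 1 − 10^(−0.392) = 0.5945.
Photons absorbed: 0.5945 × 1.142×10⁻⁵ = 6.789×10⁻⁶ mol.
Product formed: 0.146 × 6.789×10⁻⁶ = 9.912×10⁻⁷ mol.
Rate: 9.912×10⁻⁷ / 7056 s = 1.4×10⁻¹⁰ mol s⁻¹.

1.4×10⁻¹⁰ mol s⁻¹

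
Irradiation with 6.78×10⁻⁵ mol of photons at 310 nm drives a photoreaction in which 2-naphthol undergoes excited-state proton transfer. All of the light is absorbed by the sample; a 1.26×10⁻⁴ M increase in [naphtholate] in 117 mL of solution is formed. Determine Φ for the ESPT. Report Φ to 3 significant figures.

Product: (1.26×10⁻⁴ M)(0.117 L) = 1.474×10⁻⁵ mol.
Φ = 1.474×10⁻⁵ mol / 6.78×10⁻⁵ mol photons = 0.217.

Φ = 0.217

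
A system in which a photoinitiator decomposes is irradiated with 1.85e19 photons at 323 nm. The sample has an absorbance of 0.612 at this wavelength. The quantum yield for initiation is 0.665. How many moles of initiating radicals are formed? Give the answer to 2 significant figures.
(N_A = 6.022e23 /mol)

1.5e-5 mol

Moles of photons: 1.85e19 / 6.022e23 = 3.072e-5 mol.
Fraction absorbed: 1 − 10^(−0.612) = 0.7557.
Photons absorbed: 0.7557 × 3.072e-5 = 2.322e-5 mol.
Product: Φ × n_abs = 0.665 × 2.322e-5 = 1.544e-5 mol.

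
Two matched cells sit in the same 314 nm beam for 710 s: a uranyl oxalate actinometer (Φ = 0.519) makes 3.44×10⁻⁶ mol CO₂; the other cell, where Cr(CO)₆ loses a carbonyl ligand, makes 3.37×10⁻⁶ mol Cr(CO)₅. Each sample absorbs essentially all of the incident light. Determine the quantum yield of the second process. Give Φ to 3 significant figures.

Photons absorbed by the actinometer: 3.44×10⁻⁶ / 0.519 = 6.628×10⁻⁶ mol.
Φ(unknown) = 3.37×10⁻⁶ / 6.628×10⁻⁶ = 0.508.

Φ = 0.508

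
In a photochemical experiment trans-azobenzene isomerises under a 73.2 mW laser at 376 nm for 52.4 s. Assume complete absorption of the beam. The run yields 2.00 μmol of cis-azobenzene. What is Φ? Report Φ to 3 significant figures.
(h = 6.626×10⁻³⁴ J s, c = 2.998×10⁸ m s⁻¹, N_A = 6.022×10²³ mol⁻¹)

Φ = 0.166

Product: 2.00 μmol = 2.00×10⁻⁶ mol.
Photon energy at 376 nm: hc/λ = (6.626×10⁻³⁴)(2.998×10⁸)/(376×10⁻⁹) = 5.283×10⁻¹⁹ J.
Energy delivered: (73.2 mW)(52.4 s) = 3.836 J.
Photons incident: 3.836 / 5.283×10⁻¹⁹ = 7.261×10¹⁸, i.e. 7.261×10¹⁸/6.022×10²³ = 1.206×10⁻⁵ mol.
Φ = 2.00×10⁻⁶ mol / 1.206×10⁻⁵ mol photons = 0.166.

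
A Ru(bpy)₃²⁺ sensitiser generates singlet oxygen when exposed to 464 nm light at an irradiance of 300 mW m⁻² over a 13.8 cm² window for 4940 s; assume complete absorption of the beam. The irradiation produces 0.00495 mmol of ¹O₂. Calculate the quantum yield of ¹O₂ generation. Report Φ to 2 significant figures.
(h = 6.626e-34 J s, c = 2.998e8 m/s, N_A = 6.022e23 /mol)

Φ = 0.62

Product: 0.00495 mmol = 4.95e-6 mol.
Photon energy at 464 nm: hc/λ = (6.626e-34)(2.998e8)/(464e-9) = 4.281e-19 J.
Energy delivered: (300 mW m⁻²)(13.8e-4 m²)(4940 s) = 2.045 J.
Photons incident: 2.045 / 4.281e-19 = 4.777e18, i.e. 4.777e18/6.022e23 = 7.933e-6 mol.
Φ = 4.95e-6 mol / 7.933e-6 mol photons = 0.62.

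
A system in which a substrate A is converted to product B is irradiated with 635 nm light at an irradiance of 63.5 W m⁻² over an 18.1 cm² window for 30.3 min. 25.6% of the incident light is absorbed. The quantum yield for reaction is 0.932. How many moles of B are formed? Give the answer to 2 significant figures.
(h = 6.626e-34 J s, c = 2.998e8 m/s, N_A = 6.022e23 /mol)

Photon energy at 635 nm: hc/λ = (6.626e-34)(2.998e8)/(635e-9) = 3.128e-19 J.
Energy delivered: (63.5 W m⁻²)(18.1e-4 m²)(1818 s) = 209.0 J.
Photons incident: 209.0 / 3.128e-19 = 6.682e20, i.e. 6.682e20/6.022e23 = 0.001110 mol.
Photons absorbed: 0.256 × 0.001110 = 2.842e-4 mol.
Product: Φ × n_abs = 0.932 × 2.842e-4 = 2.649e-4 mol.

2.6e-4 mol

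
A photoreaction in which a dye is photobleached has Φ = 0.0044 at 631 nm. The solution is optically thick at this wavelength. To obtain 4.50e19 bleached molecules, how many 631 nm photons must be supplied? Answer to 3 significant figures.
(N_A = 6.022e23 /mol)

Product: 4.50e19 / 6.022e23 = 7.473e-5 mol.
Photons that must be absorbed: 7.473e-5 / 0.0044 = 0.01698 mol.
Photon count: 0.01698 × 6.022e23 = 1.02e22.

1.02e22 photons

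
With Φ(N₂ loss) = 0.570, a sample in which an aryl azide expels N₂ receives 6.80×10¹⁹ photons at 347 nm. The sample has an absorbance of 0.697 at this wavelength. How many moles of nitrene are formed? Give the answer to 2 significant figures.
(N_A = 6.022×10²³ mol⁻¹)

5.1×10⁻⁵ mol

Moles of photons: 6.80×10¹⁹ / 6.022×10²³ = 1.129×10⁻⁴ mol.
Fraction absorbed: 1 − 10^(−0.697) = 0.7991.
Photons absorbed: 0.7991 × 1.129×10⁻⁴ = 9.022×10⁻⁵ mol.
Product: Φ × n_abs = 0.570 × 9.022×10⁻⁵ = 5.143×10⁻⁵ mol.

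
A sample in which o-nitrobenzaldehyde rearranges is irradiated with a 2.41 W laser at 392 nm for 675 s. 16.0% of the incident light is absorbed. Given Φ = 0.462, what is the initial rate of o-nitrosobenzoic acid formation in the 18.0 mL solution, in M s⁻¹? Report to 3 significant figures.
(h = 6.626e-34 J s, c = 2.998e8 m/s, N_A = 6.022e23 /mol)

Photon energy at 392 nm: hc/λ = (6.626e-34)(2.998e8)/(392e-9) = 5.068e-19 J.
Energy delivered: (2.41 W)(675 s) = 1627 J.
Photons incident: 1627 / 5.068e-19 = 3.210e21, i.e. 3.210e21/6.022e23 = 0.005330 mol.
Photons absorbed: 0.160 × 0.005330 = 8.528e-4 mol.
Product formed: 0.462 × 8.528e-4 = 3.940e-4 mol.
Rate: 3.940e-4 mol / (675 s × 0.018 L) = 3.24e-5 M s⁻¹.

3.24e-5 M s⁻¹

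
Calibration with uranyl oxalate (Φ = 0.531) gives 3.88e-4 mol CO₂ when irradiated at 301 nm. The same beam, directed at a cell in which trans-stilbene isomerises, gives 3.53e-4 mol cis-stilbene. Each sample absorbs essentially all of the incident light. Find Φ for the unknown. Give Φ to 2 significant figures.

Photons absorbed by the actinometer: 3.88e-4 / 0.531 = 7.307e-4 mol.
Φ(unknown) = 3.53e-4 / 7.307e-4 = 0.48.

Φ = 0.48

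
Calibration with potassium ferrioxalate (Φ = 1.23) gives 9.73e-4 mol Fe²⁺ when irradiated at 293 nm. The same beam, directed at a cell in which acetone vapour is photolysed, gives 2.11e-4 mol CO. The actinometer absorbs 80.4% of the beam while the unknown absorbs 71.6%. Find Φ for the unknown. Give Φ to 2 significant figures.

Photons absorbed by the actinometer: 9.73e-4 / 1.23 = 7.911e-4 mol.
Incident flux: 7.911e-4 / 0.804 = 9.840e-4 einstein.
Absorbed by unknown: 0.716 × 9.840e-4 = 7.045e-4 mol.
Φ(unknown) = 2.11e-4 / 7.045e-4 = 0.30.

Φ = 0.30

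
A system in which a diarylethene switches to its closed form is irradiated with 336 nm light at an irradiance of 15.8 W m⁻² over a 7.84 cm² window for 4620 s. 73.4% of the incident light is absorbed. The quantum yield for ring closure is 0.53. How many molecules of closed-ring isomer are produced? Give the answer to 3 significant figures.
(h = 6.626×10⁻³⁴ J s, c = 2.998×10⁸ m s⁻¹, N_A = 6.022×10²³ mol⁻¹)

3.77×10¹⁹ molecules

Photon energy at 336 nm: hc/λ = (6.626×10⁻³⁴)(2.998×10⁸)/(336×10⁻⁹) = 5.912×10⁻¹⁹ J.
Energy delivered: (15.8 W m⁻²)(7.84×10⁻⁴ m²)(4620 s) = 57.23 J.
Photons incident: 57.23 / 5.912×10⁻¹⁹ = 9.680×10¹⁹, i.e. 9.680×10¹⁹/6.022×10²³ = 1.607×10⁻⁴ mol.
Photons absorbed: 0.734 × 1.607×10⁻⁴ = 1.180×10⁻⁴ mol.
Product: Φ × n_abs = 0.53 × 1.180×10⁻⁴ = 6.254×10⁻⁵ mol.
As a count: 6.254×10⁻⁵ × 6.022×10²³ = 3.77×10¹⁹.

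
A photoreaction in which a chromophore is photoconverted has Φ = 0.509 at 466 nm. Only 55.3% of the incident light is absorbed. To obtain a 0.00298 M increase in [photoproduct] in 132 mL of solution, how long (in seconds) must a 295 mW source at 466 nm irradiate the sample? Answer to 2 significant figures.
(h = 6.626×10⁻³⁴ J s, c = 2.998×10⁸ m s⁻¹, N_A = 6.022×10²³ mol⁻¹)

t ≈ 1200 s

Product: (0.00298 M)(0.132 L) = 3.934×10⁻⁴ mol.
Photons that must be absorbed: 3.934×10⁻⁴ / 0.509 = 7.729×10⁻⁴ mol.
Incident photons needed: 7.729×10⁻⁴ / 0.553 = 0.001398 mol.
Photon energy: hc/λ = 4.263×10⁻¹⁹ J; per mole, 2.567×10⁵ J mol⁻¹.
Energy required: 0.001398 × 2.567×10⁵ = 358.9 J.
Time: 358.9 J / 0.295 W = 1200 s.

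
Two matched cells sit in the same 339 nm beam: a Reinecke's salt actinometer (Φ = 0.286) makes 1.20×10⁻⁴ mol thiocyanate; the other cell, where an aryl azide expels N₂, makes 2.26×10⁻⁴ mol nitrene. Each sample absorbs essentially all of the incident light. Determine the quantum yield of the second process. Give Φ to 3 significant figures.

Φ = 0.539

Photons absorbed by the actinometer: 1.20×10⁻⁴ / 0.286 = 4.196×10⁻⁴ mol.
Φ(unknown) = 2.26×10⁻⁴ / 4.196×10⁻⁴ = 0.539.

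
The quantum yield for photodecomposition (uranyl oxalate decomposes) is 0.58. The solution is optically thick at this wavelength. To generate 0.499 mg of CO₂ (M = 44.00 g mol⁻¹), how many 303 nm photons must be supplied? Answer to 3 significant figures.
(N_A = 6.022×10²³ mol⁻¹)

Product: 0.499 mg / 44.00 g mol⁻¹ = 1.134×10⁻⁵ mol.
Photons that must be absorbed: 1.134×10⁻⁵ / 0.58 = 1.955×10⁻⁵ mol.
Photon count: 1.955×10⁻⁵ × 6.022×10²³ = 1.18×10¹⁹.

1.18×10¹⁹ photons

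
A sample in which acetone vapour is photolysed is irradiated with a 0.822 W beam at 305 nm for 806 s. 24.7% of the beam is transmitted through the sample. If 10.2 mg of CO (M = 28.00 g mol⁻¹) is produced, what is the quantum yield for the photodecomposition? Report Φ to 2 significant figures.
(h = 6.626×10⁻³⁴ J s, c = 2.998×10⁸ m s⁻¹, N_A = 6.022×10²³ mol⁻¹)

Φ = 0.29

Product: 10.2 mg / 28.00 g mol⁻¹ = 3.643×10⁻⁴ mol.
Photon energy at 305 nm: hc/λ = (6.626×10⁻³⁴)(2.998×10⁸)/(305×10⁻⁹) = 6.513×10⁻¹⁹ J.
Energy delivered: (0.822 W)(806 s) = 662.5 J.
Photons incident: 662.5 / 6.513×10⁻¹⁹ = 1.017×10²¹, i.e. 1.017×10²¹/6.022×10²³ = 0.001689 mol.
Fraction absorbed: 1 − 24.7/100 = 0.7530.
Photons absorbed: 0.7530 × 0.001689 = 0.001272 mol.
Φ = 3.643×10⁻⁴ mol / 0.001272 mol photons = 0.29.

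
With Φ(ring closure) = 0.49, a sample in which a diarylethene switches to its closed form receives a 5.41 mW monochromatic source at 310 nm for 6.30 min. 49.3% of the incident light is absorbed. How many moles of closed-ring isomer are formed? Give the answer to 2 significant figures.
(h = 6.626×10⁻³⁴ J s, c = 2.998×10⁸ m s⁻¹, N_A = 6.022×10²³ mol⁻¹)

Photon energy at 310 nm: hc/λ = (6.626×10⁻³⁴)(2.998×10⁸)/(310×10⁻⁹) = 6.408×10⁻¹⁹ J.
Energy delivered: (5.41 mW)(378 s) = 2.045 J.
Photons incident: 2.045 / 6.408×10⁻¹⁹ = 3.191×10¹⁸, i.e. 3.191×10¹⁸/6.022×10²³ = 5.299×10⁻⁶ mol.
Photons absorbed: 0.493 × 5.299×10⁻⁶ = 2.612×10⁻⁶ mol.
Product: Φ × n_abs = 0.49 × 2.612×10⁻⁶ = 1.280×10⁻⁶ mol.

1.3×10⁻⁶ mol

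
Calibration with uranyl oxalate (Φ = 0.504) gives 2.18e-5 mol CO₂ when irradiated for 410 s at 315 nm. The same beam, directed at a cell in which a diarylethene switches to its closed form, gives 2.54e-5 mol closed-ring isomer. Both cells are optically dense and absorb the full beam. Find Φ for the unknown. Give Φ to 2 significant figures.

Φ = 0.59

Photons absorbed by the actinometer: 2.18e-5 / 0.504 = 4.325e-5 mol.
Φ(unknown) = 2.54e-5 / 4.325e-5 = 0.59.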